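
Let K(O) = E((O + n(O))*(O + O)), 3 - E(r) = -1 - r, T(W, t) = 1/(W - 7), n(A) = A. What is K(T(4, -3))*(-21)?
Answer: -280/3 ≈ -93.333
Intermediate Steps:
T(W, t) = 1/(-7 + W)
E(r) = 4 + r (E(r) = 3 - (-1 - r) = 3 + (1 + r) = 4 + r)
K(O) = 4 + 4*O² (K(O) = 4 + (O + O)*(O + O) = 4 + (2*O)*(2*O) = 4 + 4*O²)
K(T(4, -3))*(-21) = (4 + 4*(1/(-7 + 4))²)*(-21) = (4 + 4*(1/(-3))²)*(-21) = (4 + 4*(-⅓)²)*(-21) = (4 + 4*(⅑))*(-21) = (4 + 4/9)*(-21) = (40/9)*(-21) = -280/3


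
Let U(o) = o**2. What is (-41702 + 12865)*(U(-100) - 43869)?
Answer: 976680353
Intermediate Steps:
(-41702 + 12865)*(U(-100) - 43869) = (-41702 + 12865)*((-100)**2 - 43869) = -28837*(10000 - 43869) = -28837*(-33869) = 976680353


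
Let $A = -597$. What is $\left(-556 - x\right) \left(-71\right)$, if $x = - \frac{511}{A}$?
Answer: $\frac{23603453}{597} \approx 39537.0$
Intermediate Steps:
$x = \frac{511}{597}$ ($x = - \frac{511}{-597} = \left(-511\right) \left(- \frac{1}{597}\right) = \frac{511}{597} \approx 0.85595$)
$\left(-556 - x\right) \left(-71\right) = \left(-556 - \frac{511}{597}\right) \left(-71\right) = \left(- \frac{332443}{597}\right) \left(-71\right) = \frac{23603453}{597}$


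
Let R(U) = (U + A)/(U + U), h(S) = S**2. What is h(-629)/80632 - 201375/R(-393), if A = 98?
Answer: -2552475343981/4757288 ≈ -5.3654e+5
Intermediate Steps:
R(U) = (98 + U)/(2*U) (R(U) = (U + 98)/(U + U) = (98 + U)/((2*U)) = (98 + U)*(1/(2*U)) = (98 + U)/(2*U))
h(-629)/80632 - 201375/R(-393) = (-629)**2/80632 - 201375*(-786/(98 - 393)) = 395641*(1/80632) - 201375/((1/2)*(-1/393)*(-295)) = 395641/80632 - 201375/295/786 = 395641/80632 - 201375*786/295 = 395641/80632 - 31656150/59 = -2552475343981/4757288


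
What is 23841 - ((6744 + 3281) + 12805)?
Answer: 1011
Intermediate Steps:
23841 - ((6744 + 3281) + 12805) = 23841 - (10025 + 12805) = 23841 - 1*22830 = 23841 - 22830 = 1011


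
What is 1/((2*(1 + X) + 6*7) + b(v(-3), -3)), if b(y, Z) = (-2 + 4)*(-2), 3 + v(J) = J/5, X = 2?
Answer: 1/44 ≈ 0.022727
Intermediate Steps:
v(J) = -3 + J/5
b(y, Z) = -4 (b(y, Z) = 2*(-2) = -4)
1/((2*(1 + X) + 6*7) + b(v(-3), -3)) = 1/((2*(1 + 2) + 6*7) - 4) = 1/((2*3 + 42) - 4) = 1/((6 + 42) - 4) = 1/(48 - 4) = 1/44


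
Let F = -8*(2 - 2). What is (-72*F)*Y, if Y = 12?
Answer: 0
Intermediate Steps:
F = 0 (F = -8*0 = 0)
(-72*F)*Y = -72*0*12 = 0*12 = 0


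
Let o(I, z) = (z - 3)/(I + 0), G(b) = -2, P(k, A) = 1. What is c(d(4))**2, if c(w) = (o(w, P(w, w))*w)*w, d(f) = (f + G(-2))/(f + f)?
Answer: 1/4 ≈ 0.25000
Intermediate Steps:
o(I, z) = (-3 + z)/I
d(f) = (-2 + f)/(2*f) (d(f) = (f - 2)/(f + f) = (-2 + f)/((2*f)) = (-2 + f)*(1/(2*f)) = (-2 + f)/(2*f))
c(w) = -2*w (c(w) = (((-3 + 1)/w)*w)*w = ((-2/w)*w)*w = -2*w)
c(d(4))**2 = (-(-2 + 4)/4)**2 = (-2/4)**2 = (-2*1/4)**2 = (-1/2)**2 = 1/4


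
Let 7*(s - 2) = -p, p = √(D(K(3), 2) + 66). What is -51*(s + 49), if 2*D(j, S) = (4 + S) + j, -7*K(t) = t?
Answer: -2601 + 153*√1498/98 ≈ -2540.6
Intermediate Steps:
K(t) = -t/7
D(j, S) = 2 + S/2 + j/2 (D(j, S) = ((4 + S) + j)/2 = (4 + S + j)/2 = 2 + S/2 + j/2)
p = 3*√1498/14 (p = √((2 + (½)*2 + (-⅐*3)/2) + 66) = √((2 + 1 + (½)*(-3/7)) + 66) = √((2 + 1 - 3/14) + 66) = √(39/14 + 66) = √(963/14) = 3*√1498/14 ≈ 8.2937)
s = 2 - 3*√1498/98 (s = 2 + (-3*√1498/14)/7 = 2 - 3*√1498/98 ≈ 0.81518)
-51*(s + 49) = -51*((2 - 3*√1498/98) + 49) = -51*(51 - 3*√1498/98) = -2601 + 153*√1498/98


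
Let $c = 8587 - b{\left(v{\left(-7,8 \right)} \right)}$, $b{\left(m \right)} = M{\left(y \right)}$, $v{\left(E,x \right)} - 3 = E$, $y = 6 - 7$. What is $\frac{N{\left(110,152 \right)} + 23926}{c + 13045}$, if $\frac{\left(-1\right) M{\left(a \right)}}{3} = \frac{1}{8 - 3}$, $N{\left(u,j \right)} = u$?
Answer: $\frac{120180}{108163} \approx 1.1111$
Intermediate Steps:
$y = -1$ ($y = 6 - 7 = -1$)
$v{\left(E,x \right)} = 3 + E$
$M{\left(a \right)} = - \frac{3}{5}$ ($M{\left(a \right)} = - \frac{3}{8 - 3} = - \frac{3}{5}$)
$b{\left(m \right)} = - \frac{3}{5}$
$c = \frac{42938}{5}$ ($c = 8587 - - \frac{3}{5} = 8587 + \frac{3}{5} = \frac{42938}{5} \approx 8587.6$)
$\frac{N{\left(110,152 \right)} + 23926}{c + 13045} = \frac{110 + 23926}{\frac{42938}{5} + 13045} = \frac{24036}{\frac{108163}{5}} = 24036 \cdot \frac{5}{108163} = \frac{120180}{108163}$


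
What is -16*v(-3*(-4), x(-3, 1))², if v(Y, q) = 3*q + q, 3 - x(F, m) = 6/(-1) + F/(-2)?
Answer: -14400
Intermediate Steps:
x(F, m) = 9 + F/2 (x(F, m) = 3 - (6/(-1) + F/(-2)) = 3 - (6*(-1) + F*(-½)) = 3 - (-6 - F/2) = 3 + (6 + F/2) = 9 + F/2)
v(Y, q) = 4*q
-16*v(-3*(-4), x(-3, 1))² = -16*16*(9 + (½)*(-3))² = -16*16*(9 - 3/2)² = -16*(4*(15/2))² = -16*30² = -16*900 = -14400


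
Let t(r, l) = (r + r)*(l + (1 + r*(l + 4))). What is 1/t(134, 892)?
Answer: 1/32416476 ≈ 3.0849e-8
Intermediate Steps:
t(r, l) = 2*r*(1 + l + r*(4 + l)) (t(r, l) = (2*r)*(l + (1 + r*(4 + l))) = (2*r)*(1 + l + r*(4 + l)) = 2*r*(1 + l + r*(4 + l)))
1/t(134, 892) = 1/(2*134*(1 + 892 + 4*134 + 892*134)) = 1/(2*134*(1 + 892 + 536 + 119528)) = 1/(2*134*120957) = 1/32416476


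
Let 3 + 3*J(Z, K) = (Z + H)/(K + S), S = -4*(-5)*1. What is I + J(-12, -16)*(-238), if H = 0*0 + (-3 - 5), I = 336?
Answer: 2912/3 ≈ 970.67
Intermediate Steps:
S = 20 (S = 20*1 = 20)
H = -8 (H = 0 - 8 = -8)
J(Z, K) = -1 + (-8 + Z)/(3*(20 + K)) (J(Z, K) = -1 + ((Z - 8)/(K + 20))/3 = -1 + ((-8 + Z)/(20 + K))/3 = -1 + (-8 + Z)/(3*(20 + K)))
I + J(-12, -16)*(-238) = 336 + ((-68 - 12 - 3*(-16))/(3*(20 - 16)))*(-238) = 336 + ((⅓)*(-68 - 12 + 48)/4)*(-238) = 336 + ((⅓)*(¼)*(-32))*(-238) = 336 - 8/3*(-238) = 336 + 1904/3 = 2912/3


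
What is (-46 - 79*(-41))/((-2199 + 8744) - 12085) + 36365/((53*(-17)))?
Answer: -204338993/4991540 ≈ -40.937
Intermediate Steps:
(-46 - 79*(-41))/((-2199 + 8744) - 12085) + 36365/((53*(-17))) = (-46 + 3239)/(6545 - 12085) + 36365/(-901) = 3193/(-5540) + 36365*(-1/901) = 3193*(-1/5540) - 36365/901 = -3193/5540 - 36365/901 = -204338993/4991540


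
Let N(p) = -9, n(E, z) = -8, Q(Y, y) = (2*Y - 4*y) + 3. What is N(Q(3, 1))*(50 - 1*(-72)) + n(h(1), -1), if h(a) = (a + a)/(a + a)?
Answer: -1106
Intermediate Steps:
h(a) = 1 (h(a) = (2*a)/((2*a)) = (2*a)*(1/(2*a)) = 1)
Q(Y, y) = 3 - 4*y + 2*Y (Q(Y, y) = (-4*y + 2*Y) + 3 = 3 - 4*y + 2*Y)
N(Q(3, 1))*(50 - 1*(-72)) + n(h(1), -1) = -9*(50 - 1*(-72)) - 8 = -9*(50 + 72) - 8 = -9*122 - 8 = -1098 - 8 = -1106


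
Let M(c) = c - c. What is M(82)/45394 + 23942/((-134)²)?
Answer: 11971/8978 ≈ 1.3334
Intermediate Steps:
M(c) = 0
M(82)/45394 + 23942/((-134)²) = 0/45394 + 23942/((-134)²) = 0*(1/45394) + 23942/17956 = 0 + 23942*(1/17956) = 0 + 11971/8978 = 11971/8978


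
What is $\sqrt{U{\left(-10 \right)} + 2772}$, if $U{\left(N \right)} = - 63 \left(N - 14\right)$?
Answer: $6 \sqrt{119} \approx 65.452$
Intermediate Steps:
$U{\left(N \right)} = 882 - 63 N$ ($U{\left(N \right)} = - 63 \left(-14 + N\right) = 882 - 63 N$)
$\sqrt{U{\left(-10 \right)} + 2772} = \sqrt{\left(882 - -630\right) + 2772} = \sqrt{\left(882 + 630\right) + 2772} = \sqrt{1512 + 2772} = \sqrt{4284} = 6 \sqrt{119}$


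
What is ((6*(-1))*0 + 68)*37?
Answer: 2516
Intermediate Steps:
((6*(-1))*0 + 68)*37 = (-6*0 + 68)*37 = (0 + 68)*37 = 68*37 = 2516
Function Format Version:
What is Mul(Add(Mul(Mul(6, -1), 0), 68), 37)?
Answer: 2516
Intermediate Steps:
Mul(Add(Mul(Mul(6, -1), 0), 68), 37) = Mul(Add(Mul(-6, 0), 68), 37) = Mul(Add(0, 68), 37) = Mul(68, 37) = 2516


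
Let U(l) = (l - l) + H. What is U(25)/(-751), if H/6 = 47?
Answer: -282/751 ≈ -0.37550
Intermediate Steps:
H = 282 (H = 6*47 = 282)
U(l) = 282 (U(l) = (l - l) + 282 = 0 + 282 = 282)
U(25)/(-751) = 282/(-751) = 282*(-1/751) = -282/751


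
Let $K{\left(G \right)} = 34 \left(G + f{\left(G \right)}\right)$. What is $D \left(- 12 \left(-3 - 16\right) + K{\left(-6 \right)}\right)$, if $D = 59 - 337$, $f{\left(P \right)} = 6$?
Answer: $-63384$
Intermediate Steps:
$K{\left(G \right)} = 204 + 34 G$ ($K{\left(G \right)} = 34 \left(G + 6\right) = 34 \left(6 + G\right) = 204 + 34 G$)
$D = -278$
$D \left(- 12 \left(-3 - 16\right) + K{\left(-6 \right)}\right) = - 278 \left(- 12 \left(-3 - 16\right) + \left(204 + 34 \left(-6\right)\right)\right) = - 278 \left(\left(-12\right) \left(-19\right) + \left(204 - 204\right)\right) = - 278 \left(228 + 0\right) = \left(-278\right) 228 = -63384$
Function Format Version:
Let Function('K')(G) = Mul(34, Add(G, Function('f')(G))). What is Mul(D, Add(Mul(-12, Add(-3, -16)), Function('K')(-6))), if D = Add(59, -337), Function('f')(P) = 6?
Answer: -63384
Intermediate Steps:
Function('K')(G) = Add(204, Mul(34, G)) (Function('K')(G) = Mul(34, Add(G, 6)) = Mul(34, Add(6, G)) = Add(204, Mul(34, G)))
D = -278
Mul(D, Add(Mul(-12, Add(-3, -16)), Function('K')(-6))) = Mul(-278, Add(Mul(-12, Add(-3, -16)), Add(204, Mul(34, -6)))) = Mul(-278, Add(Mul(-12, -19), Add(204, -204))) = Mul(-278, Add(228, 0)) = Mul(-278, 228) = -63384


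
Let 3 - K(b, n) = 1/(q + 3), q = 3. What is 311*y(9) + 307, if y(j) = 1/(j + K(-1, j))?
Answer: 23663/71 ≈ 333.28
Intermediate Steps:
K(b, n) = 17/6 (K(b, n) = 3 - 1/(3 + 3) = 3 - 1/6 = 3 - 1*⅙ = 3 - ⅙ = 17/6)
y(j) = 1/(17/6 + j) (y(j) = 1/(j + 17/6) = 1/(17/6 + j))
311*y(9) + 307 = 311*(6/(17 + 6*9)) + 307 = 311*(6/(17 + 54)) + 307 = 311*(6/71) + 307 = 1866/71 + 307 = 23663/71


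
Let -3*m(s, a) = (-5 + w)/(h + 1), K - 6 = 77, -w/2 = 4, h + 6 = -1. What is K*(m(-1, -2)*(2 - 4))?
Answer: 1079/9 ≈ 119.89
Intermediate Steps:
h = -7 (h = -6 - 1 = -7)
w = -8 (w = -2*4 = -8)
K = 83 (K = 6 + 77 = 83)
m(s, a) = -13/18 (m(s, a) = -(-5 - 8)/(3*(-7 + 1)) = -(-13)/(3*(-6)) = -(-13)*(-1)/(3*6) = -1/3*13/6 = -13/18)
K*(m(-1, -2)*(2 - 4)) = 83*(-13*(2 - 4)/18) = 83*(-13/18*(-2)) = 83*(13/9) = 1079/9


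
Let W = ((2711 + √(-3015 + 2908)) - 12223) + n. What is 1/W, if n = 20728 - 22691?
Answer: -11475/131675732 - I*√107/131675732 ≈ -8.7146e-5 - 7.8557e-8*I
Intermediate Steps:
n = -1963
W = -11475 + I*√107 (W = ((2711 + √(-3015 + 2908)) - 12223) - 1963 = ((2711 + √(-107)) - 12223) - 1963 = ((2711 + I*√107) - 12223) - 1963 = (-9512 + I*√107) - 1963 = -11475 + I*√107 ≈ -11475.0 + 10.344*I)
1/W = 1/(-11475 + I*√107)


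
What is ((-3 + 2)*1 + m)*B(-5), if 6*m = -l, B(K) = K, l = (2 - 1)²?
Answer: 35/6 ≈ 5.8333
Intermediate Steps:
l = 1 (l = 1² = 1)
m = -⅙ (m = (-1*1)/6 = (⅙)*(-1) = -⅙ ≈ -0.16667)
((-3 + 2)*1 + m)*B(-5) = ((-3 + 2)*1 - ⅙)*(-5) = (-1*1 - ⅙)*(-5) = (-1 - ⅙)*(-5) = -7/6*(-5) = 35/6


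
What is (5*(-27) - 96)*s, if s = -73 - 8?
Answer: 18711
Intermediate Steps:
s = -81
(5*(-27) - 96)*s = (5*(-27) - 96)*(-81) = (-135 - 96)*(-81) = -231*(-81) = 18711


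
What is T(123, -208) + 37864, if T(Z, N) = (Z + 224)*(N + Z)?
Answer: 8369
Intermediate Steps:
T(Z, N) = (224 + Z)*(N + Z)
T(123, -208) + 37864 = (123² + 224*(-208) + 224*123 - 208*123) + 37864 = (15129 - 46592 + 27552 - 25584) + 37864 = -29495 + 37864 = 8369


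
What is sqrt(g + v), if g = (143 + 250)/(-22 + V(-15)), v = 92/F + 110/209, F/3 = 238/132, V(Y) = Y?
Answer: sqrt(48381269153)/83657 ≈ 2.6293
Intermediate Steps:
F = 119/22 (F = 3*(238/132) = 3*(238*(1/132)) = 3*(119/66) = 119/22 ≈ 5.4091)
v = 39646/2261 (v = 92/(119/22) + 110/209 = 92*(22/119) + 110*(1/209) = 2024/119 + 10/19 = 39646/2261 ≈ 17.535)
g = -393/37 (g = (143 + 250)/(-22 - 15) = 393/(-37) = 393*(-1/37) = -393/37 ≈ -10.622)
sqrt(g + v) = sqrt(-393/37 + 39646/2261) = sqrt(578329/83657) = sqrt(48381269153)/83657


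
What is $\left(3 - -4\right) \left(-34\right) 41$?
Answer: $-9758$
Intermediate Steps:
$\left(3 - -4\right) \left(-34\right) 41 = \left(3 + 4\right) \left(-34\right) 41 = 7 \left(-34\right) 41 = \left(-238\right) 41 = -9758$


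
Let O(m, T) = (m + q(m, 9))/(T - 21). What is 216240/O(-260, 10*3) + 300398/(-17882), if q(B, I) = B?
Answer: -436968001/116233 ≈ -3759.4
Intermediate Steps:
O(m, T) = 2*m/(-21 + T) (O(m, T) = (m + m)/(T - 21) = (2*m)/(-21 + T) = 2*m/(-21 + T))
216240/O(-260, 10*3) + 300398/(-17882) = 216240/((2*(-260)/(-21 + 10*3))) + 300398/(-17882) = 216240/((2*(-260)/(-21 + 30))) + 300398*(-1/17882) = 216240/((2*(-260)/9)) - 150199/8941 = 216240/((2*(-260)*(⅑))) - 150199/8941 = 216240/(-520/9) - 150199/8941 = 216240*(-9/520) - 150199/8941 = -48654/13 - 150199/8941 = -436968001/116233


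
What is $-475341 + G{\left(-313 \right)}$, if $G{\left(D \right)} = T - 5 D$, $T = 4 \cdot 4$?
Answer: $-473760$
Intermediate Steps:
$T = 16$
$G{\left(D \right)} = 16 - 5 D$
$-475341 + G{\left(-313 \right)} = -475341 + \left(16 - -1565\right) = -475341 + \left(16 + 1565\right) = -475341 + 1581 = -473760$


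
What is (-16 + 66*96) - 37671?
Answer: -31351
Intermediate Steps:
(-16 + 66*96) - 37671 = (-16 + 6336) - 37671 = 6320 - 37671 = -31351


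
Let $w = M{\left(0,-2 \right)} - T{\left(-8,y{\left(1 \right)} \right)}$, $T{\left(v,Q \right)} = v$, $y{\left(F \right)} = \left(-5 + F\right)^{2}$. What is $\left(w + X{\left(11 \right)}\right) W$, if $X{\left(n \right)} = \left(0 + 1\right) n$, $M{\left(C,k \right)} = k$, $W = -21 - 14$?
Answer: $-595$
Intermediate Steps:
$W = -35$ ($W = -21 - 14 = -35$)
$X{\left(n \right)} = n$ ($X{\left(n \right)} = 1 n = n$)
$w = 6$ ($w = -2 - -8 = -2 + 8 = 6$)
$\left(w + X{\left(11 \right)}\right) W = \left(6 + 11\right) \left(-35\right) = 17 \left(-35\right) = -595$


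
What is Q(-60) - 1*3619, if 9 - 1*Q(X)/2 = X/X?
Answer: -3603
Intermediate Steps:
Q(X) = 16 (Q(X) = 18 - 2*X/X = 18 - 2*1 = 18 - 2 = 16)
Q(-60) - 1*3619 = 16 - 1*3619 = 16 - 3619 = -3603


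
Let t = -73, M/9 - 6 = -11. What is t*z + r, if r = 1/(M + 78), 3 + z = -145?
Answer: 356533/33 ≈ 10804.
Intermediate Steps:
M = -45 (M = 54 + 9*(-11) = 54 - 99 = -45)
z = -148 (z = -3 - 145 = -148)
r = 1/33 (r = 1/(-45 + 78) = 1/33 ≈ 0.030303)
t*z + r = -73*(-148) + 1/33 = 10804 + 1/33 = 356533/33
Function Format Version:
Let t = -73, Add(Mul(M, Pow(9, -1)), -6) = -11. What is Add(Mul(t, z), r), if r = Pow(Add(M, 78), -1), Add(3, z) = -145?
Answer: Rational(356533, 33) ≈ 10804.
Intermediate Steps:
M = -45 (M = Add(54, Mul(9, -11)) = Add(54, -99) = -45)
z = -148 (z = Add(-3, -145) = -148)
r = Rational(1, 33) (r = Pow(Add(-45, 78), -1) = Pow(33, -1) = Rational(1, 33) ≈ 0.030303)
Add(Mul(t, z), r) = Add(Mul(-73, -148), Rational(1, 33)) = Add(10804, Rational(1, 33)) = Rational(356533, 33)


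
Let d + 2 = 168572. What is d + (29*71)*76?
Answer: 325054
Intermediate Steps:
d = 168570 (d = -2 + 168572 = 168570)
d + (29*71)*76 = 168570 + (29*71)*76 = 168570 + 2059*76 = 168570 + 156484 = 325054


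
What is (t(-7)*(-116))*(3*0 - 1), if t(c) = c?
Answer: -812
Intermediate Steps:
(t(-7)*(-116))*(3*0 - 1) = (-7*(-116))*(3*0 - 1) = 812*(0 - 1) = 812*(-1) = -812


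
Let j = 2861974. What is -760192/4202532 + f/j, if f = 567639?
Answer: 52467830735/3006884329542 ≈ 0.017449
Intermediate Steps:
-760192/4202532 + f/j = -760192/4202532 + 567639/2861974 = -760192*1/4202532 + 567639*(1/2861974) = -190048/1050633 + 567639/2861974 = 52467830735/3006884329542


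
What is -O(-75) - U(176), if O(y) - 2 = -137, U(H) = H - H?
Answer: 135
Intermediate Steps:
U(H) = 0
O(y) = -135 (O(y) = 2 - 137 = -135)
-O(-75) - U(176) = -1*(-135) - 1*0 = 135 + 0 = 135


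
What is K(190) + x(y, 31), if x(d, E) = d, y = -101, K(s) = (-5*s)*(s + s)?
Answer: -361101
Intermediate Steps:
K(s) = -10*s**2 (K(s) = (-5*s)*(2*s) = -10*s**2)
K(190) + x(y, 31) = -10*190**2 - 101 = -10*36100 - 101 = -361000 - 101 = -361101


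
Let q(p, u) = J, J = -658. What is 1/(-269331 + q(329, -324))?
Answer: -1/269989 ≈ -3.7039e-6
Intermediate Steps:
q(p, u) = -658
1/(-269331 + q(329, -324)) = 1/(-269331 - 658) = 1/(-269989) = -1/269989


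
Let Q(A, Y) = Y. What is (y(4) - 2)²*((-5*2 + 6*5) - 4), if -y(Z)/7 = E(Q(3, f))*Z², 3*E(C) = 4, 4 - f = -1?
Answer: 3297856/9 ≈ 3.6643e+5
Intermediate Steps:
f = 5 (f = 4 - 1*(-1) = 4 + 1 = 5)
E(C) = 4/3 (E(C) = (⅓)*4 = 4/3)
y(Z) = -28*Z²/3
(y(4) - 2)²*((-5*2 + 6*5) - 4) = (-28/3*4² - 2)²*((-5*2 + 6*5) - 4) = (-28/3*16 - 2)²*((-10 + 30) - 4) = (-448/3 - 2)²*(20 - 4) = (-454/3)²*16 = (206116/9)*16 = 3297856/9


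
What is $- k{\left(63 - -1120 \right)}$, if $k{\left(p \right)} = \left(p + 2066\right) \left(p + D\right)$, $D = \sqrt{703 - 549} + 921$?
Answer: $-6835896 - 3249 \sqrt{154} \approx -6.8762 \cdot 10^{6}$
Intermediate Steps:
$D = 921 + \sqrt{154}$ ($D = \sqrt{154} + 921 = 921 + \sqrt{154} \approx 933.41$)
$k{\left(p \right)} = \left(2066 + p\right) \left(921 + p + \sqrt{154}\right)$ ($k{\left(p \right)} = \left(p + 2066\right) \left(p + \left(921 + \sqrt{154}\right)\right) = \left(2066 + p\right) \left(921 + p + \sqrt{154}\right)$)
$- k{\left(63 - -1120 \right)} = - (1902786 + \left(63 - -1120\right)^{2} + 2066 \sqrt{154} + 2987 \left(63 - -1120\right) + \left(63 - -1120\right) \sqrt{154}) = - (1902786 + \left(63 + 1120\right)^{2} + 2066 \sqrt{154} + 2987 \left(63 + 1120\right) + \left(63 + 1120\right) \sqrt{154}) = - (1902786 + 1183^{2} + 2066 \sqrt{154} + 2987 \cdot 1183 + 1183 \sqrt{154}) = - (1902786 + 1399489 + 2066 \sqrt{154} + 3533621 + 1183 \sqrt{154}) = - (6835896 + 3249 \sqrt{154}) = -6835896 - 3249 \sqrt{154}$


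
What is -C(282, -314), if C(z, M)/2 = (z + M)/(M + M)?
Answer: -16/157 ≈ -0.10191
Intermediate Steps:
C(z, M) = (M + z)/M (C(z, M) = 2*((z + M)/(M + M)) = 2*((M + z)/((2*M))) = 2*((M + z)*(1/(2*M))) = 2*((M + z)/(2*M)) = (M + z)/M)
-C(282, -314) = -(-314 + 282)/(-314) = -(-1)*(-32)/314 = -1*16/157 = -16/157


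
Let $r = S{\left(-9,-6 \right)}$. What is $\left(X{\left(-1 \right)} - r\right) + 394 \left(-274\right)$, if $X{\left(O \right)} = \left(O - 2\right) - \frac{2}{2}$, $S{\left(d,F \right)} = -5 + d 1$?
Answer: $-107946$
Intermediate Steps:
$S{\left(d,F \right)} = -5 + d$
$r = -14$ ($r = -5 - 9 = -14$)
$X{\left(O \right)} = -3 + O$ ($X{\left(O \right)} = \left(-2 + O\right) - 1 = -3 + O$)
$\left(X{\left(-1 \right)} - r\right) + 394 \left(-274\right) = \left(\left(-3 - 1\right) - -14\right) + 394 \left(-274\right) = \left(-4 + 14\right) - 107956 = 10 - 107956 = -107946$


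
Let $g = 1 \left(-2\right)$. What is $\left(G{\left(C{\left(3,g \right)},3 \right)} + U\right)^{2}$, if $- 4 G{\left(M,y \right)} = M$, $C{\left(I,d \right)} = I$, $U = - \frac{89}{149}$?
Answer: $\frac{644809}{355216} \approx 1.8153$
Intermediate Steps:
$g = -2$
$U = - \frac{89}{149}$ ($U = \left(-89\right) \frac{1}{149} = - \frac{89}{149} \approx -0.59732$)
$G{\left(M,y \right)} = - \frac{M}{4}$
$\left(G{\left(C{\left(3,g \right)},3 \right)} + U\right)^{2} = \left(\left(- \frac{1}{4}\right) 3 - \frac{89}{149}\right)^{2} = \left(- \frac{3}{4} - \frac{89}{149}\right)^{2} = \left(- \frac{803}{596}\right)^{2} = \frac{644809}{355216}$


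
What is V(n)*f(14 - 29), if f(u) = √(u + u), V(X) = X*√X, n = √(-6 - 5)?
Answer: I*11^(¾)*√30*I^(3/2) ≈ -23.393 - 23.393*I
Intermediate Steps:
n = I*√11 (n = √(-11) = I*√11 ≈ 3.3166*I)
V(X) = X^(3/2)
f(u) = √2*√u (f(u) = √(2*u) = √2*√u)
V(n)*f(14 - 29) = (I*√11)^(3/2)*(√2*√(14 - 29)) = (11^(¾)*I^(3/2))*(√2*√(-15)) = (11^(¾)*I^(3/2))*(√2*(I*√15)) = (11^(¾)*I^(3/2))*(I*√30) = I*11^(¾)*√30*I^(3/2)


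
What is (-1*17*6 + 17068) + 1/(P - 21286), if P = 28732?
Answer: 126328837/7446 ≈ 16966.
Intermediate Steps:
(-1*17*6 + 17068) + 1/(P - 21286) = (-1*17*6 + 17068) + 1/(28732 - 21286) = (-17*6 + 17068) + 1/7446 = (-102 + 17068) + 1/7446 = 16966 + 1/7446 = 126328837/7446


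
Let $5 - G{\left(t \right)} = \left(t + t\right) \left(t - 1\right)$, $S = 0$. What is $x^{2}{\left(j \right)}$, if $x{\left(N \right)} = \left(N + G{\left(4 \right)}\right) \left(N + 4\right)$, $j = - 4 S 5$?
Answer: $5776$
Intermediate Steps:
$G{\left(t \right)} = 5 - 2 t \left(-1 + t\right)$ ($G{\left(t \right)} = 5 - \left(t + t\right) \left(t - 1\right) = 5 - 2 t \left(-1 + t\right)$)
$j = 0$ ($j = \left(-4\right) 0 \cdot 5 = 0 \cdot 5 = 0$)
$x{\left(N \right)} = \left(-19 + N\right) \left(4 + N\right)$ ($x{\left(N \right)} = \left(N + \left(5 - 2 \cdot 4^{2} + 2 \cdot 4\right)\right) \left(N + 4\right) = \left(N + \left(5 - 32 + 8\right)\right) \left(4 + N\right) = \left(N - 19\right) \left(4 + N\right) = \left(-19 + N\right) \left(4 + N\right)$)
$x^{2}{\left(j \right)} = \left(-76 + 0^{2} - 0\right)^{2} = \left(-76 + 0 + 0\right)^{2} = \left(-76\right)^{2} = 5776$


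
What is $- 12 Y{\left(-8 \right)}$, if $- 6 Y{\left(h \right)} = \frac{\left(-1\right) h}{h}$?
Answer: $-2$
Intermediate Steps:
$Y{\left(h \right)} = \frac{1}{6}$ ($Y{\left(h \right)} = - \frac{- h \frac{1}{h}}{6} = \left(- \frac{1}{6}\right) \left(-1\right) = \frac{1}{6}$)
$- 12 Y{\left(-8 \right)} = \left(-12\right) \frac{1}{6} = -2$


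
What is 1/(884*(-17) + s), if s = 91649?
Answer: 1/76621 ≈ 1.3051e-5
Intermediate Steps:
1/(884*(-17) + s) = 1/(884*(-17) + 91649) = 1/(-15028 + 91649) = 1/76621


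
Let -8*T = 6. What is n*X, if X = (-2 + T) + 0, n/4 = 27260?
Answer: -299860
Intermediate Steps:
n = 109040 (n = 4*27260 = 109040)
T = -¾ (T = -⅛*6 = -¾ ≈ -0.75000)
X = -11/4 (X = (-2 - ¾) + 0 = -11/4 + 0 = -11/4 ≈ -2.7500)
n*X = 109040*(-11/4) = -299860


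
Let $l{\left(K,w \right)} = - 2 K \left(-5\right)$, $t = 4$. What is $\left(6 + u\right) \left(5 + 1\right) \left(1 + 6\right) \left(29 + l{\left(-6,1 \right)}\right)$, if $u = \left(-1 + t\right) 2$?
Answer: $-15624$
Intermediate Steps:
$l{\left(K,w \right)} = 10 K$
$u = 6$ ($u = \left(-1 + 4\right) 2 = 3 \cdot 2 = 6$)
$\left(6 + u\right) \left(5 + 1\right) \left(1 + 6\right) \left(29 + l{\left(-6,1 \right)}\right) = \left(6 + 6\right) \left(5 + 1\right) \left(1 + 6\right) \left(29 + 10 \left(-6\right)\right) = 12 \cdot 6 \cdot 7 \left(29 - 60\right) = 12 \cdot 42 \left(-31\right) = 504 \left(-31\right) = -15624$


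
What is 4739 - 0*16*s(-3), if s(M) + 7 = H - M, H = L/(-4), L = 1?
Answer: 4739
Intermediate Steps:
H = -1/4 (H = 1/(-4) = 1*(-1/4) = -1/4 ≈ -0.25000)
s(M) = -29/4 - M (s(M) = -7 + (-1/4 - M) = -29/4 - M)
4739 - 0*16*s(-3) = 4739 - 0*16*(-29/4 - 1*(-3)) = 4739 - 0*(-29/4 + 3) = 4739 - 0*(-17)/4 = 4739 - 1*0 = 4739 + 0 = 4739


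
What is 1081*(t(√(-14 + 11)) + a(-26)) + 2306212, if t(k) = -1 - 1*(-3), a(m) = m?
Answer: 2280268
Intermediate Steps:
t(k) = 2 (t(k) = -1 + 3 = 2)
1081*(t(√(-14 + 11)) + a(-26)) + 2306212 = 1081*(2 - 26) + 2306212 = 1081*(-24) + 2306212 = -25944 + 2306212 = 2280268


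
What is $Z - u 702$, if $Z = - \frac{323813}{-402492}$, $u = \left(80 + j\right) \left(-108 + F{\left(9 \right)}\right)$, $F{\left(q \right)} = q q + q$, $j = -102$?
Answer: $- \frac{111889232251}{402492} \approx -2.7799 \cdot 10^{5}$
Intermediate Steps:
$F{\left(q \right)} = q + q^{2}$ ($F{\left(q \right)} = q^{2} + q = q + q^{2}$)
$u = 396$ ($u = \left(80 - 102\right) \left(-108 + 9 \left(1 + 9\right)\right) = - 22 \left(-108 + 9 \cdot 10\right) = - 22 \left(-108 + 90\right) = \left(-22\right) \left(-18\right) = 396$)
$Z = \frac{323813}{402492}$ ($Z = \left(-323813\right) \left(- \frac{1}{402492}\right) = \frac{323813}{402492} \approx 0.80452$)
$Z - u 702 = \frac{323813}{402492} - 396 \cdot 702 = \frac{323813}{402492} - 277992 = - \frac{111889232251}{402492}$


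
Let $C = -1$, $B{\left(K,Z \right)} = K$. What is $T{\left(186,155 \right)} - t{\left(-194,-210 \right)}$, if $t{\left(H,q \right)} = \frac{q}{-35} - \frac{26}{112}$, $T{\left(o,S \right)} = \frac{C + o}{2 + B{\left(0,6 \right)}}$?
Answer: $\frac{4857}{56} \approx 86.732$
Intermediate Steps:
$T{\left(o,S \right)} = - \frac{1}{2} + \frac{o}{2}$ ($T{\left(o,S \right)} = \frac{-1 + o}{2 + 0} = \frac{-1 + o}{2} = \left(-1 + o\right) \frac{1}{2} = - \frac{1}{2} + \frac{o}{2}$)
$t{\left(H,q \right)} = - \frac{13}{56} - \frac{q}{35}$ ($t{\left(H,q \right)} = q \left(- \frac{1}{35}\right) - \frac{13}{56} = - \frac{q}{35} - \frac{13}{56} = - \frac{13}{56} - \frac{q}{35}$)
$T{\left(186,155 \right)} - t{\left(-194,-210 \right)} = \left(- \frac{1}{2} + \frac{1}{2} \cdot 186\right) - \left(- \frac{13}{56} - -6\right) = \left(- \frac{1}{2} + 93\right) - \left(- \frac{13}{56} + 6\right) = \frac{185}{2} - \frac{323}{56} = \frac{4857}{56}$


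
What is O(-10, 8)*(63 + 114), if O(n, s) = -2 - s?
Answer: -1770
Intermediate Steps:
O(-10, 8)*(63 + 114) = (-2 - 1*8)*(63 + 114) = (-2 - 8)*177 = -10*177 = -1770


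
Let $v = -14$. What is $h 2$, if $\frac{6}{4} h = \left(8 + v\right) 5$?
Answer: $-40$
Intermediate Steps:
$h = -20$ ($h = \frac{2 \left(8 - 14\right) 5}{3} = \frac{2 \left(\left(-6\right) 5\right)}{3} = \frac{2}{3} \left(-30\right) = -20$)
$h 2 = \left(-20\right) 2 = -40$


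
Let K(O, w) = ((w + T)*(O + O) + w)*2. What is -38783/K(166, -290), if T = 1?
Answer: 38783/192476 ≈ 0.20150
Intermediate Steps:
K(O, w) = 2*w + 4*O*(1 + w) (K(O, w) = ((w + 1)*(O + O) + w)*2 = ((1 + w)*(2*O) + w)*2 = (2*O*(1 + w) + w)*2 = (w + 2*O*(1 + w))*2 = 2*w + 4*O*(1 + w))
-38783/K(166, -290) = -38783/(2*(-290) + 4*166 + 4*166*(-290)) = -38783/(-580 + 664 - 192560) = -38783/(-192476) = -38783*(-1/192476) = 38783/192476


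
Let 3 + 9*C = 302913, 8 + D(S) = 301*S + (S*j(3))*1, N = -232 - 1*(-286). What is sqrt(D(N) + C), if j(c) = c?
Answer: sqrt(450582)/3 ≈ 223.75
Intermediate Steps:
N = 54 (N = -232 + 286 = 54)
D(S) = -8 + 304*S (D(S) = -8 + (301*S + (S*3)*1) = -8 + (301*S + (3*S)*1) = -8 + (301*S + 3*S) = -8 + 304*S)
C = 100970/3 (C = -1/3 + (1/9)*302913 = -1/3 + 33657 = 100970/3 ≈ 33657.)
sqrt(D(N) + C) = sqrt((-8 + 304*54) + 100970/3) = sqrt((-8 + 16416) + 100970/3) = sqrt(16408 + 100970/3) = sqrt(150194/3) = sqrt(450582)/3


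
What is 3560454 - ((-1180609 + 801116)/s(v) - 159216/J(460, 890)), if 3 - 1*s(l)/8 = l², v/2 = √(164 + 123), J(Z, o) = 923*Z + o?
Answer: 277520317681853/77946104 ≈ 3.5604e+6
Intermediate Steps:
J(Z, o) = o + 923*Z
v = 2*√287 (v = 2*√(164 + 123) = 2*√287 ≈ 33.882)
s(l) = 24 - 8*l²
3560454 - ((-1180609 + 801116)/s(v) - 159216/J(460, 890)) = 3560454 - ((-1180609 + 801116)/(24 - 8*(2*√287)²) - 159216/(890 + 923*460)) = 3560454 - (-379493/(24 - 8*1148) - 159216/(890 + 424580)) = 3560454 - (-379493/(24 - 9184) - 159216/425470) = 3560454 - (-379493/(-9160) - 159216*1/425470) = 3560454 - (-379493*(-1/9160) - 79608/212735) = 3560454 - (379493/9160 - 79608/212735) = 3560454 - 1*3200089363/77946104 = 3560454 - 3200089363/77946104 = 277520317681853/77946104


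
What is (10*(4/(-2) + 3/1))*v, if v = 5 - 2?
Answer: 30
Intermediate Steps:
v = 3
(10*(4/(-2) + 3/1))*v = (10*(4/(-2) + 3/1))*3 = (10*(4*(-1/2) + 3*1))*3 = (10*(-2 + 3))*3 = (10*1)*3 = 10*3 = 30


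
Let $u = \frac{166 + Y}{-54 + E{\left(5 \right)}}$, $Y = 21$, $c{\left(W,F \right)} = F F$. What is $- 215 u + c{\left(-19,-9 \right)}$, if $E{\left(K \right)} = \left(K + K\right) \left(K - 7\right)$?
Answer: $\frac{46199}{74} \approx 624.31$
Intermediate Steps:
$E{\left(K \right)} = 2 K \left(-7 + K\right)$
$c{\left(W,F \right)} = F^{2}$
$u = - \frac{187}{74}$ ($u = \frac{166 + 21}{-54 + 2 \cdot 5 \left(-7 + 5\right)} = \frac{187}{-54 + 2 \cdot 5 \left(-2\right)} = \frac{187}{-54 - 20} = \frac{187}{-74} = 187 \left(- \frac{1}{74}\right) = - \frac{187}{74} \approx -2.527$)
$- 215 u + c{\left(-19,-9 \right)} = \left(-215\right) \left(- \frac{187}{74}\right) + \left(-9\right)^{2} = \frac{40205}{74} + 81 = \frac{46199}{74}$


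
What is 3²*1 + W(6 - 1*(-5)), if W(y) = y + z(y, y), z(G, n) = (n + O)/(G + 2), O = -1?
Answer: 270/13 ≈ 20.769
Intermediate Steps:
z(G, n) = (-1 + n)/(2 + G) (z(G, n) = (n - 1)/(G + 2) = (-1 + n)/(2 + G))
W(y) = y + (-1 + y)/(2 + y)
3²*1 + W(6 - 1*(-5)) = 3²*1 + (-1 + (6 - 1*(-5)) + (6 - 1*(-5))*(2 + (6 - 1*(-5))))/(2 + (6 - 1*(-5))) = 9*1 + (-1 + (6 + 5) + (6 + 5)*(2 + (6 + 5)))/(2 + (6 + 5)) = 9 + (-1 + 11 + 11*(2 + 11))/(2 + 11) = 9 + (-1 + 11 + 11*13)/13 = 9 + (-1 + 11 + 143)/13 = 9 + (1/13)*153 = 9 + 153/13 = 270/13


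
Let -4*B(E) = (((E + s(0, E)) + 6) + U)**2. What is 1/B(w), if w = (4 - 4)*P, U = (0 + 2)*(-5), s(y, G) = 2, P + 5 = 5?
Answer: -1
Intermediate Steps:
P = 0 (P = -5 + 5 = 0)
U = -10 (U = 2*(-5) = -10)
w = 0 (w = (4 - 4)*0 = 0*0 = 0)
B(E) = -(-2 + E)**2/4 (B(E) = -(((E + 2) + 6) - 10)**2/4 = -(((2 + E) + 6) - 10)**2/4 = -((8 + E) - 10)**2/4 = -(-2 + E)**2/4)
1/B(w) = 1/(-(-2 + 0)**2/4) = 1/(-1/4*(-2)**2) = 1/(-1/4*4) = 1/(-1) = -1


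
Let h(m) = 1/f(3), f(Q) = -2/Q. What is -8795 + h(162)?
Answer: -17593/2 ≈ -8796.5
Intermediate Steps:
h(m) = -3/2 (h(m) = 1/(-2/3) = -3/2)
-8795 + h(162) = -8795 - 3/2 = -17593/2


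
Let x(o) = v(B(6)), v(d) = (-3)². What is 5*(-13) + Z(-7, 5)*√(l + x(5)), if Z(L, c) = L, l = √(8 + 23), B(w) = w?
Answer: -65 - 7*√(9 + √31) ≈ -91.717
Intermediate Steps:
v(d) = 9
x(o) = 9
l = √31 ≈ 5.5678
5*(-13) + Z(-7, 5)*√(l + x(5)) = 5*(-13) - 7*√(√31 + 9) = -65 - 7*√(9 + √31)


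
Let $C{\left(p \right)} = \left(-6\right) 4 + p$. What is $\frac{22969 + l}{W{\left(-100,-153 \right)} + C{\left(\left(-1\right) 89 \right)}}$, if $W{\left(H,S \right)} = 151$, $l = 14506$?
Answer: $\frac{37475}{38} \approx 986.18$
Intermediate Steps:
$C{\left(p \right)} = -24 + p$
$\frac{22969 + l}{W{\left(-100,-153 \right)} + C{\left(\left(-1\right) 89 \right)}} = \frac{22969 + 14506}{151 - 113} = \frac{37475}{151 - 113} = \frac{37475}{38}$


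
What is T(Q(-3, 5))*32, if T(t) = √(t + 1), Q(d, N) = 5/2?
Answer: 16*√14 ≈ 59.867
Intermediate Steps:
Q(d, N) = 5/2 (Q(d, N) = 5*(½) = 5/2)
T(t) = √(1 + t)
T(Q(-3, 5))*32 = √(1 + 5/2)*32 = √(7/2)*32 = (√14/2)*32 = 16*√14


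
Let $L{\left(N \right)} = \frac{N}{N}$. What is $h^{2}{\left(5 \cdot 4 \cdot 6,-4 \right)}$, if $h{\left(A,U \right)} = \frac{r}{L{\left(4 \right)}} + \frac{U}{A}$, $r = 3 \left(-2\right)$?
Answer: $\frac{32761}{900} \approx 36.401$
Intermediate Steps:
$L{\left(N \right)} = 1$
$r = -6$
$h{\left(A,U \right)} = -6 + \frac{U}{A}$ ($h{\left(A,U \right)} = - \frac{6}{1} + \frac{U}{A} = \left(-6\right) 1 + \frac{U}{A} = -6 + \frac{U}{A}$)
$h^{2}{\left(5 \cdot 4 \cdot 6,-4 \right)} = \left(-6 - \frac{4}{5 \cdot 4 \cdot 6}\right)^{2} = \left(-6 - \frac{4}{20 \cdot 6}\right)^{2} = \left(-6 - \frac{4}{120}\right)^{2} = \left(-6 - \frac{1}{30}\right)^{2} = \left(- \frac{181}{30}\right)^{2} = \frac{32761}{900}$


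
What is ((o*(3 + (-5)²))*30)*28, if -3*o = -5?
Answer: 39200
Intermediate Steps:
o = 5/3 (o = -⅓*(-5) = 5/3 ≈ 1.6667)
((o*(3 + (-5)²))*30)*28 = ((5*(3 + (-5)²)/3)*30)*28 = ((5*(3 + 25)/3)*30)*28 = (((5/3)*28)*30)*28 = ((140/3)*30)*28 = 1400*28 = 39200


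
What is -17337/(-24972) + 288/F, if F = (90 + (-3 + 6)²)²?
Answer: 6559699/9064836 ≈ 0.72364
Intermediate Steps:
F = 9801 (F = (90 + 3²)² = (90 + 9)² = 99² = 9801)
-17337/(-24972) + 288/F = -17337/(-24972) + 288/9801 = -17337*(-1/24972) + 288*(1/9801) = 5779/8324 + 32/1089 = 6559699/9064836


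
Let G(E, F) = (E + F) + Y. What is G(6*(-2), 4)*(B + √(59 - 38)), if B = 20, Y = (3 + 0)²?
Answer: 20 + √21 ≈ 24.583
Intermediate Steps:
Y = 9 (Y = 3² = 9)
G(E, F) = 9 + E + F (G(E, F) = (E + F) + 9 = 9 + E + F)
G(6*(-2), 4)*(B + √(59 - 38)) = (9 + 6*(-2) + 4)*(20 + √(59 - 38)) = (9 - 12 + 4)*(20 + √21) = 1*(20 + √21) = 20 + √21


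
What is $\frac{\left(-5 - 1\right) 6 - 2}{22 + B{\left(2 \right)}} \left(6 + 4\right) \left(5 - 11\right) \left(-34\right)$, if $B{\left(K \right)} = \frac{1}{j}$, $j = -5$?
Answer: $- \frac{387600}{109} \approx -3556.0$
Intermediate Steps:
$B{\left(K \right)} = - \frac{1}{5}$ ($B{\left(K \right)} = \frac{1}{-5} = - \frac{1}{5}$)
$\frac{\left(-5 - 1\right) 6 - 2}{22 + B{\left(2 \right)}} \left(6 + 4\right) \left(5 - 11\right) \left(-34\right) = \frac{\left(-5 - 1\right) 6 - 2}{22 - \frac{1}{5}} \left(6 + 4\right) \left(5 - 11\right) \left(-34\right) = \frac{\left(-6\right) 6 - 2}{\frac{109}{5}} \cdot 10 \left(-6\right) \left(-34\right) = \left(-36 - 2\right) \frac{5}{109} \left(-60\right) \left(-34\right) = \left(-38\right) \frac{5}{109} \left(-60\right) \left(-34\right) = \left(- \frac{190}{109}\right) \left(-60\right) \left(-34\right) = \frac{11400}{109} \left(-34\right) = - \frac{387600}{109}$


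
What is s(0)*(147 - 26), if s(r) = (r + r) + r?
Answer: 0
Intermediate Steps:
s(r) = 3*r (s(r) = 2*r + r = 3*r)
s(0)*(147 - 26) = (3*0)*(147 - 26) = 0*121 = 0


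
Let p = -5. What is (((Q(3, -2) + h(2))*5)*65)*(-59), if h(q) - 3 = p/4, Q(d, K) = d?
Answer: -364325/4 ≈ -91081.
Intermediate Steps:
h(q) = 7/4 (h(q) = 3 - 5/4 = 7/4)
(((Q(3, -2) + h(2))*5)*65)*(-59) = (((3 + 7/4)*5)*65)*(-59) = (((19/4)*5)*65)*(-59) = ((95/4)*65)*(-59) = (6175/4)*(-59) = -364325/4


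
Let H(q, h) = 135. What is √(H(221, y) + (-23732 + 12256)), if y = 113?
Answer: I*√11341 ≈ 106.49*I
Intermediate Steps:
√(H(221, y) + (-23732 + 12256)) = √(135 + (-23732 + 12256)) = √(135 - 11476) = √(-11341) = I*√11341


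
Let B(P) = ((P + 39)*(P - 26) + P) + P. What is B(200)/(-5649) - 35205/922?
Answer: -33940591/744054 ≈ -45.616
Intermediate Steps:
B(P) = 2*P + (-26 + P)*(39 + P) (B(P) = ((39 + P)*(-26 + P) + P) + P = ((-26 + P)*(39 + P) + P) + P = (P + (-26 + P)*(39 + P)) + P = 2*P + (-26 + P)*(39 + P))
B(200)/(-5649) - 35205/922 = (-1014 + 200² + 15*200)/(-5649) - 35205/922 = (-1014 + 40000 + 3000)*(-1/5649) - 35205*1/922 = 41986*(-1/5649) - 35205/922 = -5998/807 - 35205/922 = -33940591/744054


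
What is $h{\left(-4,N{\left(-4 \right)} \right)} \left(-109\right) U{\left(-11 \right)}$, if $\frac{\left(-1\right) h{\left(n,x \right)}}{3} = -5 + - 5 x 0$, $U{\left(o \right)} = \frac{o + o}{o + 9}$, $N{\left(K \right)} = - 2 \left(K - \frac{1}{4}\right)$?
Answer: $-17985$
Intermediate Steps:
$N{\left(K \right)} = \frac{1}{2} - 2 K$ ($N{\left(K \right)} = - 2 \left(K - \frac{1}{4}\right) = - 2 \left(- \frac{1}{4} + K\right) = \frac{1}{2} - 2 K$)
$U{\left(o \right)} = \frac{2 o}{9 + o}$
$h{\left(n,x \right)} = 15$ ($h{\left(n,x \right)} = - 3 \left(-5 + - 5 x 0\right) = - 3 \left(-5 + 0\right) = \left(-3\right) \left(-5\right) = 15$)
$h{\left(-4,N{\left(-4 \right)} \right)} \left(-109\right) U{\left(-11 \right)} = 15 \left(-109\right) 2 \left(-11\right) \frac{1}{9 - 11} = - 1635 \cdot 2 \left(-11\right) \frac{1}{-2} = - 1635 \cdot 2 \left(-11\right) \left(- \frac{1}{2}\right) = \left(-1635\right) 11 = -17985$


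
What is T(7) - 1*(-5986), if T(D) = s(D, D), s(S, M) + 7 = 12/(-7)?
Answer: 41841/7 ≈ 5977.3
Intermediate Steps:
s(S, M) = -61/7 (s(S, M) = -7 + 12/(-7) = -7 + 12*(-⅐) = -7 - 12/7 = -61/7)
T(D) = -61/7
T(7) - 1*(-5986) = -61/7 - 1*(-5986) = -61/7 + 5986 = 41841/7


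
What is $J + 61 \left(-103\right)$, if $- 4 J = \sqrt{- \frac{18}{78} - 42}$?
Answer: $-6283 - \frac{3 i \sqrt{793}}{52} \approx -6283.0 - 1.6246 i$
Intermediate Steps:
$J = - \frac{3 i \sqrt{793}}{52}$ ($J = - \frac{\sqrt{- \frac{18}{78} - 42}}{4} = - \frac{\sqrt{\left(-18\right) \frac{1}{78} - 42}}{4} = - \frac{\sqrt{- \frac{3}{13} - 42}}{4} = - \frac{\sqrt{- \frac{549}{13}}}{4} = - \frac{\frac{3}{13} i \sqrt{793}}{4} = - \frac{3 i \sqrt{793}}{52} \approx - 1.6246 i$)
$J + 61 \left(-103\right) = - \frac{3 i \sqrt{793}}{52} + 61 \left(-103\right) = - \frac{3 i \sqrt{793}}{52} - 6283 = -6283 - \frac{3 i \sqrt{793}}{52}$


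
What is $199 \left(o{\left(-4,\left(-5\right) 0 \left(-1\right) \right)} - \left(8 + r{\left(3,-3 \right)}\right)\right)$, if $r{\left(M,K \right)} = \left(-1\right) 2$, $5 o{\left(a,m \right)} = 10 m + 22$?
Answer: $- \frac{1592}{5} \approx -318.4$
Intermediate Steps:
$o{\left(a,m \right)} = \frac{22}{5} + 2 m$ ($o{\left(a,m \right)} = \frac{10 m + 22}{5} = \frac{22 + 10 m}{5} = \frac{22}{5} + 2 m$)
$r{\left(M,K \right)} = -2$
$199 \left(o{\left(-4,\left(-5\right) 0 \left(-1\right) \right)} - \left(8 + r{\left(3,-3 \right)}\right)\right) = 199 \left(\left(\frac{22}{5} + 2 \left(-5\right) 0 \left(-1\right)\right) - \left(8 - 2\right)\right) = 199 \left(\left(\frac{22}{5} + 2 \cdot 0 \left(-1\right)\right) - 6\right) = 199 \left(\left(\frac{22}{5} + 2 \cdot 0\right) - 6\right) = 199 \left(\left(\frac{22}{5} + 0\right) - 6\right) = 199 \left(\frac{22}{5} - 6\right) = 199 \left(- \frac{8}{5}\right) = - \frac{1592}{5}$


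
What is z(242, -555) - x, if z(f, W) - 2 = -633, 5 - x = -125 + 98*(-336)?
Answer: -33689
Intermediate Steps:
x = 33058 (x = 5 - (-125 + 98*(-336)) = 5 - (-125 - 32928) = 5 - 1*(-33053) = 5 + 33053 = 33058)
z(f, W) = -631 (z(f, W) = 2 - 633 = -631)
z(242, -555) - x = -631 - 1*33058 = -631 - 33058 = -33689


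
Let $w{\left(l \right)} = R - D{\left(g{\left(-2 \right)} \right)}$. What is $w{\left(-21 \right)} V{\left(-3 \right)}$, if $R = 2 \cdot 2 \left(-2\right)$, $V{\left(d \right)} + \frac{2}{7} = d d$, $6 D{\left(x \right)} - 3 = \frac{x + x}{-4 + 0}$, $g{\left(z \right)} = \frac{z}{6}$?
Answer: $- \frac{18727}{252} \approx -74.313$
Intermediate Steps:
$g{\left(z \right)} = \frac{z}{6}$ ($g{\left(z \right)} = z \frac{1}{6} = \frac{z}{6}$)
$D{\left(x \right)} = \frac{1}{2} - \frac{x}{12}$ ($D{\left(x \right)} = \frac{1}{2} + \frac{\left(x + x\right) \frac{1}{-4 + 0}}{6} = \frac{1}{2} + \frac{2 x \frac{1}{-4}}{6} = \frac{1}{2} + \frac{2 x \left(- \frac{1}{4}\right)}{6} = \frac{1}{2} + \frac{\left(- \frac{1}{2}\right) x}{6} = \frac{1}{2} - \frac{x}{12}$)
$V{\left(d \right)} = - \frac{2}{7} + d^{2}$ ($V{\left(d \right)} = - \frac{2}{7} + d d = - \frac{2}{7} + d^{2}$)
$R = -8$ ($R = 4 \left(-2\right) = -8$)
$w{\left(l \right)} = - \frac{307}{36}$ ($w{\left(l \right)} = -8 - \left(\frac{1}{2} - \frac{\frac{1}{6} \left(-2\right)}{12}\right) = -8 - \left(\frac{1}{2} - - \frac{1}{36}\right) = -8 - \left(\frac{1}{2} + \frac{1}{36}\right) = -8 - \frac{19}{36} = - \frac{307}{36}$)
$w{\left(-21 \right)} V{\left(-3 \right)} = - \frac{307 \left(- \frac{2}{7} + \left(-3\right)^{2}\right)}{36} = - \frac{307 \left(- \frac{2}{7} + 9\right)}{36} = \left(- \frac{307}{36}\right) \frac{61}{7} = - \frac{18727}{252}$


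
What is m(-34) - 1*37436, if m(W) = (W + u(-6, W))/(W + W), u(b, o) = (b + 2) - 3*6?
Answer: -636398/17 ≈ -37435.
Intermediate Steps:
u(b, o) = -16 + b (u(b, o) = (2 + b) - 18 = -16 + b)
m(W) = (-22 + W)/(2*W) (m(W) = (W + (-16 - 6))/(W + W) = (W - 22)/((2*W)) = (-22 + W)*(1/(2*W)) = (-22 + W)/(2*W))
m(-34) - 1*37436 = (½)*(-22 - 34)/(-34) - 1*37436 = (½)*(-1/34)*(-56) - 37436 = 14/17 - 37436 = -636398/17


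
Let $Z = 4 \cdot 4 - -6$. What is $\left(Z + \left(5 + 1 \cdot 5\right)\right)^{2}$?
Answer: $1024$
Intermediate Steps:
$Z = 22$ ($Z = 16 + 6 = 22$)
$\left(Z + \left(5 + 1 \cdot 5\right)\right)^{2} = \left(22 + \left(5 + 1 \cdot 5\right)\right)^{2} = \left(22 + \left(5 + 5\right)\right)^{2} = \left(22 + 10\right)^{2} = 32^{2} = 1024$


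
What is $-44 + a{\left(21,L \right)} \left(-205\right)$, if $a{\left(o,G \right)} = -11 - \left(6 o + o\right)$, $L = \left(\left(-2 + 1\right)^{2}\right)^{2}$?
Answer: $32346$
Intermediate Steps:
$L = 1$ ($L = \left(\left(-1\right)^{2}\right)^{2} = 1^{2} = 1$)
$a{\left(o,G \right)} = -11 - 7 o$
$-44 + a{\left(21,L \right)} \left(-205\right) = -44 + \left(-11 - 147\right) \left(-205\right) = -44 - -32390 = -44 + 32390 = 32346$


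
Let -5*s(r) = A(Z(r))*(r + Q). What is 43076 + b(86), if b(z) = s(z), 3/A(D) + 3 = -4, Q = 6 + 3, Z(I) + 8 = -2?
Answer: 301589/7 ≈ 43084.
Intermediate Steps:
Z(I) = -10 (Z(I) = -8 - 2 = -10)
Q = 9
A(D) = -3/7 (A(D) = 3/(-3 - 4) = 3/(-7) = 3*(-⅐) = -3/7)
s(r) = 27/35 + 3*r/35 (s(r) = -(-3)*(r + 9)/35 = -(-3)*(9 + r)/35 = -(-27/7 - 3*r/7)/5 = 27/35 + 3*r/35)
b(z) = 27/35 + 3*z/35
43076 + b(86) = 43076 + (27/35 + (3/35)*86) = 43076 + (27/35 + 258/35) = 43076 + 57/7 = 301589/7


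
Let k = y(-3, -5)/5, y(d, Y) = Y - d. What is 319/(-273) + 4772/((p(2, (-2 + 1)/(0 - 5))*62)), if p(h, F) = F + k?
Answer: -3266779/8463 ≈ -386.01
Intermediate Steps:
k = -2/5 (k = (-5 - 1*(-3))/5 = (-5 + 3)*(1/5) = -2*1/5 = -2/5 ≈ -0.40000)
p(h, F) = -2/5 + F (p(h, F) = F - 2/5 = -2/5 + F)
319/(-273) + 4772/((p(2, (-2 + 1)/(0 - 5))*62)) = 319/(-273) + 4772/(((-2/5 + (-2 + 1)/(0 - 5))*62)) = 319*(-1/273) + 4772/(((-2/5 - 1/(-5))*62)) = -319/273 + 4772/(((-2/5 - 1*(-1/5))*62)) = -319/273 + 4772/(((-2/5 + 1/5)*62)) = -319/273 + 4772/((-1/5*62)) = -319/273 + 4772/(-62/5) = -319/273 + 4772*(-5/62) = -319/273 - 11930/31 = -3266779/8463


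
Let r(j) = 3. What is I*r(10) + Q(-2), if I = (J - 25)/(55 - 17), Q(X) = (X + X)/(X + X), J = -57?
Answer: -104/19 ≈ -5.4737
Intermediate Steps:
Q(X) = 1 (Q(X) = (2*X)/((2*X)) = (2*X)*(1/(2*X)) = 1)
I = -41/19 (I = (-57 - 25)/(55 - 17) = -82/38 = -82*1/38 = -41/19 ≈ -2.1579)
I*r(10) + Q(-2) = -41/19*3 + 1 = -123/19 + 1 = -104/19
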